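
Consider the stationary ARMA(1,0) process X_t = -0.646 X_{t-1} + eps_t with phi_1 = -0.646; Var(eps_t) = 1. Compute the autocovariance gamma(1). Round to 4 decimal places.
\gamma(1) = -1.1087

Multiply the model equation by X_{t-k} and take expectations. With theta_0 = psi_0 = 1 and psi_j the MA(infinity) weights, this gives
  gamma(k) - sum_i phi_i gamma(k-i) = c_k,
  c_k = sigma^2 * sum_{j=k..q} theta_j psi_{j-k}   (c_k = 0 for k > q),
using gamma(-m) = gamma(m).
Pure AR (q = 0): c_0 = sigma^2 = 1, c_k = 0 for k >= 1.
Equations for k = 0 and k = 1 (AR order 1):
  gamma(0) = phi_1 gamma(1) + c_0
  gamma(1) = phi_1 gamma(0) + c_1
Substituting the second into the first: gamma(0) (1 - phi_1^2) = c_0 + phi_1 c_1, so
  gamma(0) = c_0 / (1 - phi_1^2) = 1 / (1 - (-0.646)^2) = 1 / 0.582684 = 1.716196.
  gamma(1) = phi_1 gamma(0) = (-0.646)(1.716196) = -1.108663.
Therefore gamma(1) = -1.1087 (to 4 decimal places).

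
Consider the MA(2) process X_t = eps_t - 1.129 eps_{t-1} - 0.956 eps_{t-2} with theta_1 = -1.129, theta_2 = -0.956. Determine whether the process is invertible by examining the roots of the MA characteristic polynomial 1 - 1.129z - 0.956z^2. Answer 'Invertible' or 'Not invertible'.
\text{Not invertible}

The MA(q) characteristic polynomial is P(z) = 1 - 1.129z - 0.956z^2.
Invertibility requires all roots to lie outside the unit circle, i.e. |z| > 1 for every root.
Set 1 + (-1.129) z + (-0.956) z^2 = 0, i.e. a z^2 + b z + c = 0 with a = -0.956, b = -1.129, c = 1.
Discriminant D = b^2 - 4ac = (-1.129)^2 - 4*(-0.956)*1 = 1.274641 - (-3.824) = 5.098641.
D >= 0, so the roots are real: z = (-b +/- sqrt(D)) / (2a) = (1.129 +/- 2.258017) / (-1.912).
  z_1 = (1.129 + 2.258017) / (-1.912) = -1.7715,   |z_1| = 1.7715.
  z_2 = (1.129 - 2.258017) / (-1.912) = 0.5905,   |z_2| = 0.5905.
Moduli of all roots: 1.7715, 0.5905.
All moduli strictly greater than 1? No.
Verdict: Not invertible.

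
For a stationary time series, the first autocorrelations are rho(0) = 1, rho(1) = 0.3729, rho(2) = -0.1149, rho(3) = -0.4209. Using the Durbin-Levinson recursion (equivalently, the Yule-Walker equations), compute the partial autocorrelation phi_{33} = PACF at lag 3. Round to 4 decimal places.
\phi_{33} = -0.3249

The PACF at lag k is phi_{kk}, the last component of the solution
to the Yule-Walker system G_k phi = r_k where
  (G_k)_{ij} = rho(|i - j|), (r_k)_i = rho(i), i,j = 1..k.
Equivalently, Durbin-Levinson gives phi_{kk} iteratively:
  phi_{11} = rho(1)
  phi_{kk} = [rho(k) - sum_{j=1..k-1} phi_{k-1,j} rho(k-j)]
            / [1 - sum_{j=1..k-1} phi_{k-1,j} rho(j)],
  phi_{k,j} = phi_{k-1,j} - phi_{kk} phi_{k-1,k-j},  j = 1..k-1.
Step k = 1:
  phi_11 = rho(1) = 0.3729.
Step k = 2:
  phi_22 = [rho(2) - phi_11 rho(1)] / [1 - phi_11 rho(1)] = [-0.1149 - (0.3729)(0.3729)] / [1 - (0.3729)(0.3729)]
         = -0.25395441 / 0.86094559 = -0.294971.
  Update: phi_21 = phi_11 - phi_22 phi_11 = 0.3729 - (-0.294971)(0.3729) = 0.482895.
Step k = 3:
  phi_33 = [rho(3) - phi_21 rho(2) - phi_22 rho(1)] / [1 - phi_21 rho(1) - phi_22 rho(2)]
    numerator   = -0.4209 - (0.482895)(-0.1149) - (-0.294971)(0.3729) = -0.25542051
    denominator = 1 - (0.482895)(0.3729) - (-0.294971)(-0.1149) = 0.78603628
  phi_33 = -0.25542051 / 0.78603628 = -0.3249.
Therefore phi_{33} = -0.3249.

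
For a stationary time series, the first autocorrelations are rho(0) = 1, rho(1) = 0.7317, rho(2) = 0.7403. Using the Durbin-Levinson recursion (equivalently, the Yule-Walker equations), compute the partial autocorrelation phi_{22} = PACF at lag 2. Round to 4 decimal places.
\phi_{22} = 0.4410

The PACF at lag k is phi_{kk}, the last component of the solution
to the Yule-Walker system G_k phi = r_k where
  (G_k)_{ij} = rho(|i - j|), (r_k)_i = rho(i), i,j = 1..k.
Equivalently, Durbin-Levinson gives phi_{kk} iteratively:
  phi_{11} = rho(1)
  phi_{kk} = [rho(k) - sum_{j=1..k-1} phi_{k-1,j} rho(k-j)]
            / [1 - sum_{j=1..k-1} phi_{k-1,j} rho(j)],
  phi_{k,j} = phi_{k-1,j} - phi_{kk} phi_{k-1,k-j},  j = 1..k-1.
Step k = 1:
  phi_11 = rho(1) = 0.7317.
Step k = 2:
  phi_22 = [rho(2) - phi_11 rho(1)] / [1 - phi_11 rho(1)] = [0.7403 - (0.7317)(0.7317)] / [1 - (0.7317)(0.7317)]
         = 0.20491511 / 0.46461511 = 0.441.
Therefore phi_{22} = 0.4410.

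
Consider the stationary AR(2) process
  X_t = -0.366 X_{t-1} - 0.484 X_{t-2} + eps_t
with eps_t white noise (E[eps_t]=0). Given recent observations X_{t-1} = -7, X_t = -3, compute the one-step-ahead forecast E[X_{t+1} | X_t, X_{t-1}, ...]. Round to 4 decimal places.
E[X_{t+1} \mid \mathcal F_t] = 4.4860

For an AR(p) model X_t = c + sum_i phi_i X_{t-i} + eps_t, the
one-step-ahead conditional mean is
  E[X_{t+1} | X_t, ...] = c + sum_i phi_i X_{t+1-i}.
Substitute known values:
  E[X_{t+1} | ...] = (-0.366) * (-3) + (-0.484) * (-7)
                   = 4.4860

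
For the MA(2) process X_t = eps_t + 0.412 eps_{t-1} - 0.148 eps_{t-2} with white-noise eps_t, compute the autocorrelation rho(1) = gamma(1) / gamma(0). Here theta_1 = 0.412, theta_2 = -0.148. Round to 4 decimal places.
\rho(1) = 0.2946

For an MA(q) process with theta_0 = 1, the autocovariance is
  gamma(k) = sigma^2 * sum_{i=0..q-k} theta_i * theta_{i+k},
and rho(k) = gamma(k) / gamma(0). Sigma^2 cancels.
  numerator   = (1)*(0.412) + (0.412)*(-0.148) = 0.351024.
  denominator = (1)^2 + (0.412)^2 + (-0.148)^2 = 1.191648.
  rho(1) = 0.351024 / 1.191648 = 0.2946.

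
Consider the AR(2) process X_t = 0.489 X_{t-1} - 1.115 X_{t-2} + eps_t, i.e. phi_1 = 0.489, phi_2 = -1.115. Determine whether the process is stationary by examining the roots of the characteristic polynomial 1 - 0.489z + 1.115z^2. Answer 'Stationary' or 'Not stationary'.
\text{Not stationary}

The AR(p) characteristic polynomial is P(z) = 1 - 0.489z + 1.115z^2.
Stationarity requires all roots to lie outside the unit circle, i.e. |z| > 1 for every root.
Set 1 + (-0.489) z + (1.115) z^2 = 0, i.e. a z^2 + b z + c = 0 with a = 1.115, b = -0.489, c = 1.
Discriminant D = b^2 - 4ac = (-0.489)^2 - 4*(1.115)*1 = 0.239121 - (4.46) = -4.220879.
D < 0, so the roots are the complex-conjugate pair z = (-b +/- i sqrt(-D)) / (2a) = 0.2193 +/- 0.9213i.
For a conjugate pair |z|^2 = z * conj(z) = (product of roots) = c/a = 1/(1.115) = 0.896861, so |z| = sqrt(0.896861) = 0.947 for both roots.
Moduli of all roots: 0.9470, 0.9470.
All moduli strictly greater than 1? No.
Verdict: Not stationary.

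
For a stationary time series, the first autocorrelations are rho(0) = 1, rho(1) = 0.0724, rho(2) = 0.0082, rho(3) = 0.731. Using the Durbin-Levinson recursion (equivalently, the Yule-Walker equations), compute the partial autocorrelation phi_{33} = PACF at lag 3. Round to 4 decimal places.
\phi_{33} = 0.7340

The PACF at lag k is phi_{kk}, the last component of the solution
to the Yule-Walker system G_k phi = r_k where
  (G_k)_{ij} = rho(|i - j|), (r_k)_i = rho(i), i,j = 1..k.
Equivalently, Durbin-Levinson gives phi_{kk} iteratively:
  phi_{11} = rho(1)
  phi_{kk} = [rho(k) - sum_{j=1..k-1} phi_{k-1,j} rho(k-j)]
            / [1 - sum_{j=1..k-1} phi_{k-1,j} rho(j)],
  phi_{k,j} = phi_{k-1,j} - phi_{kk} phi_{k-1,k-j},  j = 1..k-1.
Step k = 1:
  phi_11 = rho(1) = 0.0724.
Step k = 2:
  phi_22 = [rho(2) - phi_11 rho(1)] / [1 - phi_11 rho(1)] = [0.0082 - (0.0724)(0.0724)] / [1 - (0.0724)(0.0724)]
         = 0.00295824 / 0.99475824 = 0.002974.
  Update: phi_21 = phi_11 - phi_22 phi_11 = 0.0724 - (0.002974)(0.0724) = 0.072185.
Step k = 3:
  phi_33 = [rho(3) - phi_21 rho(2) - phi_22 rho(1)] / [1 - phi_21 rho(1) - phi_22 rho(2)]
    numerator   = 0.731 - (0.072185)(0.0082) - (0.002974)(0.0724) = 0.73019278
    denominator = 1 - (0.072185)(0.0724) - (0.002974)(0.0082) = 0.99474944
  phi_33 = 0.73019278 / 0.99474944 = 0.734.
Therefore phi_{33} = 0.7340.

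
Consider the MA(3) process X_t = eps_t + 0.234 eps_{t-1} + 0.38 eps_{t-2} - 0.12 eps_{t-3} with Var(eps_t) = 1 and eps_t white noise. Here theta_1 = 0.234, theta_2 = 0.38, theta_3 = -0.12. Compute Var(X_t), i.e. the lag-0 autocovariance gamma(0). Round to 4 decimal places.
\gamma(0) = 1.2136

For an MA(q) process X_t = eps_t + sum_i theta_i eps_{t-i} with
Var(eps_t) = sigma^2, the variance is
  gamma(0) = sigma^2 * (1 + sum_i theta_i^2).
  sum_i theta_i^2 = (0.234)^2 + (0.38)^2 + (-0.12)^2 = 0.054756 + 0.1444 + 0.0144 = 0.213556.
  gamma(0) = 1 * (1 + 0.213556) = 1 * 1.213556 = 1.213556, which rounds to 1.2136.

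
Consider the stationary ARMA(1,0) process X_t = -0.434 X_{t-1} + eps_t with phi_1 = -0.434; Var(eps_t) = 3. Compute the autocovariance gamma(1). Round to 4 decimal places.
\gamma(1) = -1.6042

Multiply the model equation by X_{t-k} and take expectations. With theta_0 = psi_0 = 1 and psi_j the MA(infinity) weights, this gives
  gamma(k) - sum_i phi_i gamma(k-i) = c_k,
  c_k = sigma^2 * sum_{j=k..q} theta_j psi_{j-k}   (c_k = 0 for k > q),
using gamma(-m) = gamma(m).
Pure AR (q = 0): c_0 = sigma^2 = 3, c_k = 0 for k >= 1.
Equations for k = 0 and k = 1 (AR order 1):
  gamma(0) = phi_1 gamma(1) + c_0
  gamma(1) = phi_1 gamma(0) + c_1
Substituting the second into the first: gamma(0) (1 - phi_1^2) = c_0 + phi_1 c_1, so
  gamma(0) = c_0 / (1 - phi_1^2) = 3 / (1 - (-0.434)^2) = 3 / 0.811644 = 3.696202.
  gamma(1) = phi_1 gamma(0) = (-0.434)(3.696202) = -1.604152.
Therefore gamma(1) = -1.6042 (to 4 decimal places).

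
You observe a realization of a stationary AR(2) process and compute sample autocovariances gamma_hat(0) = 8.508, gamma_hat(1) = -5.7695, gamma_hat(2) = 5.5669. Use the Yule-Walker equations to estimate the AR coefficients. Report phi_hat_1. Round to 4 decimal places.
\hat\phi_{1} = -0.4340

The Yule-Walker equations for an AR(p) process read, in matrix form,
  Gamma_p phi = r_p,   with   (Gamma_p)_{ij} = gamma(|i - j|),
                       (r_p)_i = gamma(i),   i,j = 1..p.
Substitute the sample gammas (Toeplitz matrix and right-hand side of size 2):
  Gamma_p = [[8.508, -5.7695], [-5.7695, 8.508]]
  r_p     = [-5.7695, 5.5669]
Written out:
  8.508 phi_1 - 5.7695 phi_2 = -5.7695
  -5.7695 phi_1 + 8.508 phi_2 = 5.5669
Solve by Cramer's rule:
  det = gamma(0)^2 - gamma(1)^2 = (8.508)^2 - (-5.7695)^2 = 72.386064 - 33.28713025 = 39.09893375
  phi_hat_1 = [gamma(1) gamma(0) - gamma(1) gamma(2)] / det = [(-5.7695)(8.508) - (-5.7695)(5.5669)] / 39.09893375 = -16.96867645 / 39.09893375 = -0.434
  phi_hat_2 = [gamma(0) gamma(2) - gamma(1)^2] / det = [(8.508)(5.5669) - (-5.7695)^2] / 39.09893375 = 14.07605495 / 39.09893375 = 0.36
So phi_hat = [-0.4340, 0.3600].
Therefore phi_hat_1 = -0.4340.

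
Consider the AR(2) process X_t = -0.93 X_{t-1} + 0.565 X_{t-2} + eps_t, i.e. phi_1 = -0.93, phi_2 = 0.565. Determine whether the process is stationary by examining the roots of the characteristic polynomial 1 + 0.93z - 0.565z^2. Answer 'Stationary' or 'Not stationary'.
\text{Not stationary}

The AR(p) characteristic polynomial is P(z) = 1 + 0.93z - 0.565z^2.
Stationarity requires all roots to lie outside the unit circle, i.e. |z| > 1 for every root.
Set 1 + (0.93) z + (-0.565) z^2 = 0, i.e. a z^2 + b z + c = 0 with a = -0.565, b = 0.93, c = 1.
Discriminant D = b^2 - 4ac = (0.93)^2 - 4*(-0.565)*1 = 0.8649 - (-2.26) = 3.1249.
D >= 0, so the roots are real: z = (-b +/- sqrt(D)) / (2a) = (-0.93 +/- 1.767739) / (-1.13).
  z_1 = (-0.93 + 1.767739) / (-1.13) = -0.7414,   |z_1| = 0.7414.
  z_2 = (-0.93 - 1.767739) / (-1.13) = 2.3874,   |z_2| = 2.3874.
Moduli of all roots: 0.7414, 2.3874.
All moduli strictly greater than 1? No.
Verdict: Not stationary.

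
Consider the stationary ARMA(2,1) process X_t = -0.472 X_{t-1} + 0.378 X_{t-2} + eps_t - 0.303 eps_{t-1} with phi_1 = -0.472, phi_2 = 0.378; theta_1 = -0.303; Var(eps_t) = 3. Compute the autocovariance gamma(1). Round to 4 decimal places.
\gamma(1) = -11.1778

Multiply the model equation by X_{t-k} and take expectations. With theta_0 = psi_0 = 1 and psi_j the MA(infinity) weights, this gives
  gamma(k) - sum_i phi_i gamma(k-i) = c_k,
  c_k = sigma^2 * sum_{j=k..q} theta_j psi_{j-k}   (c_k = 0 for k > q),
using gamma(-m) = gamma(m).
psi-weights needed (psi_j = theta_j + sum_i phi_i psi_{j-i}):
  psi_1 = theta_1 + phi_1 = -0.303 + (-0.472) = -0.775
Right-hand sides:
  c_0 = sigma^2 (1 + theta_1 psi_1) = 3 * (1 + (-0.303)(-0.775)) = 3 * 1.234825 = 3.704475
  c_1 = sigma^2 theta_1 = 3 * (-0.303) = -0.909
  c_2 = 0
Equations for k = 0, 1, 2 (AR order 2, c_2 = 0):
  (E0) gamma(0) = phi_1 gamma(1) + phi_2 gamma(2) + c_0
  (E1) gamma(1) = phi_1 gamma(0) + phi_2 gamma(1) + c_1
  (E2) gamma(2) = phi_1 gamma(1) + phi_2 gamma(0)
From (E1): gamma(1) = A gamma(0) + B with
  A = phi_1 / (1 - phi_2) = -0.472 / 0.622 = -0.758842,   B = c_1 / (1 - phi_2) = -0.909 / 0.622 = -1.461415.
Insert (E2) into (E0): gamma(0) (1 - phi_2^2) = phi_1 (1 + phi_2) gamma(1) + c_0.
  phi_1 (1 + phi_2) = (-0.472)(1.378) = -0.650416,   1 - phi_2^2 = 0.857116.
Replace gamma(1) by A gamma(0) + B and collect gamma(0):
  gamma(0) [0.857116 - (-0.650416)(-0.758842)] = (-0.650416)(-1.461415) + 3.704475
  gamma(0) * 0.363553 = 4.655003
  gamma(0) = 4.655003 / 0.363553 = 12.804202.
  gamma(1) = A gamma(0) + B = (-0.758842)(12.804202) + (-1.461415) = -11.177787.
Therefore gamma(1) = -11.1778 (to 4 decimal places).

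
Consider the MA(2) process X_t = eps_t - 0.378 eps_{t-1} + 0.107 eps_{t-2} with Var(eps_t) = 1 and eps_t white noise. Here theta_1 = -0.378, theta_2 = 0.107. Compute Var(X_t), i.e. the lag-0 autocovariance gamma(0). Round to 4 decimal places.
\gamma(0) = 1.1543

For an MA(q) process X_t = eps_t + sum_i theta_i eps_{t-i} with
Var(eps_t) = sigma^2, the variance is
  gamma(0) = sigma^2 * (1 + sum_i theta_i^2).
  sum_i theta_i^2 = (-0.378)^2 + (0.107)^2 = 0.142884 + 0.011449 = 0.154333.
  gamma(0) = 1 * (1 + 0.154333) = 1 * 1.154333 = 1.154333, which rounds to 1.1543.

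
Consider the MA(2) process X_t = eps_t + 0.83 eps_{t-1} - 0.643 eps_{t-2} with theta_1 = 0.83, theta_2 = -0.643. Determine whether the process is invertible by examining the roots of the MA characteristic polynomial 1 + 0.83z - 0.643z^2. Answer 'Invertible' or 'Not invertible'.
\text{Not invertible}

The MA(q) characteristic polynomial is P(z) = 1 + 0.83z - 0.643z^2.
Invertibility requires all roots to lie outside the unit circle, i.e. |z| > 1 for every root.
Set 1 + (0.83) z + (-0.643) z^2 = 0, i.e. a z^2 + b z + c = 0 with a = -0.643, b = 0.83, c = 1.
Discriminant D = b^2 - 4ac = (0.83)^2 - 4*(-0.643)*1 = 0.6889 - (-2.572) = 3.2609.
D >= 0, so the roots are real: z = (-b +/- sqrt(D)) / (2a) = (-0.83 +/- 1.805796) / (-1.286).
  z_1 = (-0.83 + 1.805796) / (-1.286) = -0.7588,   |z_1| = 0.7588.
  z_2 = (-0.83 - 1.805796) / (-1.286) = 2.0496,   |z_2| = 2.0496.
Moduli of all roots: 0.7588, 2.0496.
All moduli strictly greater than 1? No.
Verdict: Not invertible.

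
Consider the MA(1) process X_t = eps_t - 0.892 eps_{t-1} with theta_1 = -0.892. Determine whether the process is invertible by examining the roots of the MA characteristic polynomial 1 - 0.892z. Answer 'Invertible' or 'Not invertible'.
\text{Invertible}

The MA(q) characteristic polynomial is P(z) = 1 - 0.892z.
Invertibility requires all roots to lie outside the unit circle, i.e. |z| > 1 for every root.
This is linear in z: 1 + (-0.892) z = 0  =>  z = -1/(-0.892) = 1.121076,  |z| = 1.121076.
Moduli of all roots: 1.1211.
All moduli strictly greater than 1? Yes.
Verdict: Invertible.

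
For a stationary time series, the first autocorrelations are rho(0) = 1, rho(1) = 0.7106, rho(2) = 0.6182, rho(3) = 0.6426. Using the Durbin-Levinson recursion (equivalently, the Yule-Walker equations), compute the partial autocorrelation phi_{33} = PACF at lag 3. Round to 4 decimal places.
\phi_{33} = 0.3011

The PACF at lag k is phi_{kk}, the last component of the solution
to the Yule-Walker system G_k phi = r_k where
  (G_k)_{ij} = rho(|i - j|), (r_k)_i = rho(i), i,j = 1..k.
Equivalently, Durbin-Levinson gives phi_{kk} iteratively:
  phi_{11} = rho(1)
  phi_{kk} = [rho(k) - sum_{j=1..k-1} phi_{k-1,j} rho(k-j)]
            / [1 - sum_{j=1..k-1} phi_{k-1,j} rho(j)],
  phi_{k,j} = phi_{k-1,j} - phi_{kk} phi_{k-1,k-j},  j = 1..k-1.
Step k = 1:
  phi_11 = rho(1) = 0.7106.
Step k = 2:
  phi_22 = [rho(2) - phi_11 rho(1)] / [1 - phi_11 rho(1)] = [0.6182 - (0.7106)(0.7106)] / [1 - (0.7106)(0.7106)]
         = 0.11324764 / 0.49504764 = 0.228761.
  Update: phi_21 = phi_11 - phi_22 phi_11 = 0.7106 - (0.228761)(0.7106) = 0.548042.
Step k = 3:
  phi_33 = [rho(3) - phi_21 rho(2) - phi_22 rho(1)] / [1 - phi_21 rho(1) - phi_22 rho(2)]
    numerator   = 0.6426 - (0.548042)(0.6182) - (0.228761)(0.7106) = 0.14124258
    denominator = 1 - (0.548042)(0.7106) - (0.228761)(0.6182) = 0.46914099
  phi_33 = 0.14124258 / 0.46914099 = 0.3011.
Therefore phi_{33} = 0.3011.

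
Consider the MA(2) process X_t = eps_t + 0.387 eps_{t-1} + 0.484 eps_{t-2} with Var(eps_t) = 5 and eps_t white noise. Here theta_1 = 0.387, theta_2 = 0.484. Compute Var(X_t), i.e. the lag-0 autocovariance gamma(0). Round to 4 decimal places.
\gamma(0) = 6.9201

For an MA(q) process X_t = eps_t + sum_i theta_i eps_{t-i} with
Var(eps_t) = sigma^2, the variance is
  gamma(0) = sigma^2 * (1 + sum_i theta_i^2).
  sum_i theta_i^2 = (0.387)^2 + (0.484)^2 = 0.149769 + 0.234256 = 0.384025.
  gamma(0) = 5 * (1 + 0.384025) = 5 * 1.384025 = 6.920125, which rounds to 6.9201.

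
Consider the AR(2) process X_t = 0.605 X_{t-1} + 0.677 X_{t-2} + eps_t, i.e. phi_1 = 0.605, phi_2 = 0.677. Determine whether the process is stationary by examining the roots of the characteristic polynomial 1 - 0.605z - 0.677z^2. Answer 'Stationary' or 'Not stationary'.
\text{Not stationary}

The AR(p) characteristic polynomial is P(z) = 1 - 0.605z - 0.677z^2.
Stationarity requires all roots to lie outside the unit circle, i.e. |z| > 1 for every root.
Set 1 + (-0.605) z + (-0.677) z^2 = 0, i.e. a z^2 + b z + c = 0 with a = -0.677, b = -0.605, c = 1.
Discriminant D = b^2 - 4ac = (-0.605)^2 - 4*(-0.677)*1 = 0.366025 - (-2.708) = 3.074025.
D >= 0, so the roots are real: z = (-b +/- sqrt(D)) / (2a) = (0.605 +/- 1.75329) / (-1.354).
  z_1 = (0.605 + 1.75329) / (-1.354) = -1.7417,   |z_1| = 1.7417.
  z_2 = (0.605 - 1.75329) / (-1.354) = 0.8481,   |z_2| = 0.8481.
Moduli of all roots: 1.7417, 0.8481.
All moduli strictly greater than 1? No.
Verdict: Not stationary.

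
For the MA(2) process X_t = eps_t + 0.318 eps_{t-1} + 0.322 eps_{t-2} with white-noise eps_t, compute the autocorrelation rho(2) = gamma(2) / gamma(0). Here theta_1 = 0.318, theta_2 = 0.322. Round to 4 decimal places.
\rho(2) = 0.2673

For an MA(q) process with theta_0 = 1, the autocovariance is
  gamma(k) = sigma^2 * sum_{i=0..q-k} theta_i * theta_{i+k},
and rho(k) = gamma(k) / gamma(0). Sigma^2 cancels.
  numerator   = (1)*(0.322) = 0.322.
  denominator = (1)^2 + (0.318)^2 + (0.322)^2 = 1.204808.
  rho(2) = 0.322 / 1.204808 = 0.2673.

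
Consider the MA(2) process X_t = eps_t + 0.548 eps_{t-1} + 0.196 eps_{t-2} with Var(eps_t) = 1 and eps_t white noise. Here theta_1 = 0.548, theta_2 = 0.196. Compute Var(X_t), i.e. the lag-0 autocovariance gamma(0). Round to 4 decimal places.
\gamma(0) = 1.3387

For an MA(q) process X_t = eps_t + sum_i theta_i eps_{t-i} with
Var(eps_t) = sigma^2, the variance is
  gamma(0) = sigma^2 * (1 + sum_i theta_i^2).
  sum_i theta_i^2 = (0.548)^2 + (0.196)^2 = 0.300304 + 0.038416 = 0.33872.
  gamma(0) = 1 * (1 + 0.33872) = 1 * 1.33872 = 1.33872, which rounds to 1.3387.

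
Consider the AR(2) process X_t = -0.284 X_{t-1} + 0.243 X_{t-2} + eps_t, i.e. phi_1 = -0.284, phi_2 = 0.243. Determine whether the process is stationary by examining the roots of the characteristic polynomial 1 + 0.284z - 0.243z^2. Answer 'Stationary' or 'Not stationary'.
\text{Stationary}

The AR(p) characteristic polynomial is P(z) = 1 + 0.284z - 0.243z^2.
Stationarity requires all roots to lie outside the unit circle, i.e. |z| > 1 for every root.
Set 1 + (0.284) z + (-0.243) z^2 = 0, i.e. a z^2 + b z + c = 0 with a = -0.243, b = 0.284, c = 1.
Discriminant D = b^2 - 4ac = (0.284)^2 - 4*(-0.243)*1 = 0.080656 - (-0.972) = 1.052656.
D >= 0, so the roots are real: z = (-b +/- sqrt(D)) / (2a) = (-0.284 +/- 1.02599) / (-0.486).
  z_1 = (-0.284 + 1.02599) / (-0.486) = -1.5267,   |z_1| = 1.5267.
  z_2 = (-0.284 - 1.02599) / (-0.486) = 2.6955,   |z_2| = 2.6955.
Moduli of all roots: 1.5267, 2.6955.
All moduli strictly greater than 1? Yes.
Verdict: Stationary.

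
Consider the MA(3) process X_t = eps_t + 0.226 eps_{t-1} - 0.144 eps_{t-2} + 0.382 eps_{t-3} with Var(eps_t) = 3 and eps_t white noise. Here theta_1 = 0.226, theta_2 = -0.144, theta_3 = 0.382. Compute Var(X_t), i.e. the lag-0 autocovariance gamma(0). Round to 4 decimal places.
\gamma(0) = 3.6532

For an MA(q) process X_t = eps_t + sum_i theta_i eps_{t-i} with
Var(eps_t) = sigma^2, the variance is
  gamma(0) = sigma^2 * (1 + sum_i theta_i^2).
  sum_i theta_i^2 = (0.226)^2 + (-0.144)^2 + (0.382)^2 = 0.051076 + 0.020736 + 0.145924 = 0.217736.
  gamma(0) = 3 * (1 + 0.217736) = 3 * 1.217736 = 3.653208, which rounds to 3.6532.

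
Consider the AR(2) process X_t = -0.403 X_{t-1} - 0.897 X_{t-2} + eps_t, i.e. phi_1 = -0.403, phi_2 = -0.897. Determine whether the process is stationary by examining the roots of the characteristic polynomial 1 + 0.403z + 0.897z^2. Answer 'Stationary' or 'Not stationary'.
\text{Stationary}

The AR(p) characteristic polynomial is P(z) = 1 + 0.403z + 0.897z^2.
Stationarity requires all roots to lie outside the unit circle, i.e. |z| > 1 for every root.
Set 1 + (0.403) z + (0.897) z^2 = 0, i.e. a z^2 + b z + c = 0 with a = 0.897, b = 0.403, c = 1.
Discriminant D = b^2 - 4ac = (0.403)^2 - 4*(0.897)*1 = 0.162409 - (3.588) = -3.425591.
D < 0, so the roots are the complex-conjugate pair z = (-b +/- i sqrt(-D)) / (2a) = -0.2246 +/- 1.0317i.
For a conjugate pair |z|^2 = z * conj(z) = (product of roots) = c/a = 1/(0.897) = 1.114827, so |z| = sqrt(1.114827) = 1.0559 for both roots.
Moduli of all roots: 1.0559, 1.0559.
All moduli strictly greater than 1? Yes.
Verdict: Stationary.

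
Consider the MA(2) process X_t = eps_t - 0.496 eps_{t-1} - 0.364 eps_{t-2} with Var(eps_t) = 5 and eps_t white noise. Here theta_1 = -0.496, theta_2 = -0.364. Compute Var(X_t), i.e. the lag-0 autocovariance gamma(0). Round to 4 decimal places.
\gamma(0) = 6.8926

For an MA(q) process X_t = eps_t + sum_i theta_i eps_{t-i} with
Var(eps_t) = sigma^2, the variance is
  gamma(0) = sigma^2 * (1 + sum_i theta_i^2).
  sum_i theta_i^2 = (-0.496)^2 + (-0.364)^2 = 0.246016 + 0.132496 = 0.378512.
  gamma(0) = 5 * (1 + 0.378512) = 5 * 1.378512 = 6.89256, which rounds to 6.8926.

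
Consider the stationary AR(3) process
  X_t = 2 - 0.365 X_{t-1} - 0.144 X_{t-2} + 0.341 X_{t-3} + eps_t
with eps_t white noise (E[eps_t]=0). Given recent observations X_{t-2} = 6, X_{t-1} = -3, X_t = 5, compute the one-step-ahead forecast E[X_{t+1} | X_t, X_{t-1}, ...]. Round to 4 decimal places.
E[X_{t+1} \mid \mathcal F_t] = 2.6530

For an AR(p) model X_t = c + sum_i phi_i X_{t-i} + eps_t, the
one-step-ahead conditional mean is
  E[X_{t+1} | X_t, ...] = c + sum_i phi_i X_{t+1-i}.
Substitute known values:
  E[X_{t+1} | ...] = 2 + (-0.365) * (5) + (-0.144) * (-3) + (0.341) * (6)
                   = 2.6530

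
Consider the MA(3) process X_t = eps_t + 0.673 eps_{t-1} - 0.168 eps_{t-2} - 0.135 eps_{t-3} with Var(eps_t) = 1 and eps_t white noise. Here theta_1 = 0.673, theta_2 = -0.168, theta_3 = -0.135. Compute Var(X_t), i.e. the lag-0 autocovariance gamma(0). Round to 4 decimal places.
\gamma(0) = 1.4994

For an MA(q) process X_t = eps_t + sum_i theta_i eps_{t-i} with
Var(eps_t) = sigma^2, the variance is
  gamma(0) = sigma^2 * (1 + sum_i theta_i^2).
  sum_i theta_i^2 = (0.673)^2 + (-0.168)^2 + (-0.135)^2 = 0.452929 + 0.028224 + 0.018225 = 0.499378.
  gamma(0) = 1 * (1 + 0.499378) = 1 * 1.499378 = 1.499378, which rounds to 1.4994.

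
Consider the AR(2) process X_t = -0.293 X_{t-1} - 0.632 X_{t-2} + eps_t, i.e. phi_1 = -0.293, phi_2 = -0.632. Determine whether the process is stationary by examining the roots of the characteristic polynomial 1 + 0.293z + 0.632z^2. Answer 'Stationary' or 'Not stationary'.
\text{Stationary}

The AR(p) characteristic polynomial is P(z) = 1 + 0.293z + 0.632z^2.
Stationarity requires all roots to lie outside the unit circle, i.e. |z| > 1 for every root.
Set 1 + (0.293) z + (0.632) z^2 = 0, i.e. a z^2 + b z + c = 0 with a = 0.632, b = 0.293, c = 1.
Discriminant D = b^2 - 4ac = (0.293)^2 - 4*(0.632)*1 = 0.085849 - (2.528) = -2.442151.
D < 0, so the roots are the complex-conjugate pair z = (-b +/- i sqrt(-D)) / (2a) = -0.2318 +/- 1.2363i.
For a conjugate pair |z|^2 = z * conj(z) = (product of roots) = c/a = 1/(0.632) = 1.582278, so |z| = sqrt(1.582278) = 1.2579 for both roots.
Moduli of all roots: 1.2579, 1.2579.
All moduli strictly greater than 1? Yes.
Verdict: Stationary.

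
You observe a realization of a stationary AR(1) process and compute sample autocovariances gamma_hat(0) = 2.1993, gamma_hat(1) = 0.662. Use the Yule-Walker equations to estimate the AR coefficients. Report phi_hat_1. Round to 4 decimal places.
\hat\phi_{1} = 0.3010

The Yule-Walker equations for an AR(p) process read, in matrix form,
  Gamma_p phi = r_p,   with   (Gamma_p)_{ij} = gamma(|i - j|),
                       (r_p)_i = gamma(i),   i,j = 1..p.
Substitute the sample gammas (Toeplitz matrix and right-hand side of size 1):
  Gamma_p = [[2.1993]]
  r_p     = [0.662]
With p = 1 this is the single equation gamma(0) phi_1 = gamma(1):
  phi_hat_1 = gamma(1) / gamma(0) = 0.662 / 2.1993 = 0.3010.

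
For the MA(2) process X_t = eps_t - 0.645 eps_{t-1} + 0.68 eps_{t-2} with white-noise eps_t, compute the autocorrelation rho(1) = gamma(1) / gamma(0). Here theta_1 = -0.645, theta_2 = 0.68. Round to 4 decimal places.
\rho(1) = -0.5769

For an MA(q) process with theta_0 = 1, the autocovariance is
  gamma(k) = sigma^2 * sum_{i=0..q-k} theta_i * theta_{i+k},
and rho(k) = gamma(k) / gamma(0). Sigma^2 cancels.
  numerator   = (1)*(-0.645) + (-0.645)*(0.68) = -1.0836.
  denominator = (1)^2 + (-0.645)^2 + (0.68)^2 = 1.878425.
  rho(1) = -1.0836 / 1.878425 = -0.5769.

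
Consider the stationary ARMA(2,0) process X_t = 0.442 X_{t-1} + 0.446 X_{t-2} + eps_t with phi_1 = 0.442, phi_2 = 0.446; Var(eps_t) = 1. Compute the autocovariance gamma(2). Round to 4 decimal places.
\gamma(2) = 2.7429

Multiply the model equation by X_{t-k} and take expectations. With theta_0 = psi_0 = 1 and psi_j the MA(infinity) weights, this gives
  gamma(k) - sum_i phi_i gamma(k-i) = c_k,
  c_k = sigma^2 * sum_{j=k..q} theta_j psi_{j-k}   (c_k = 0 for k > q),
using gamma(-m) = gamma(m).
Pure AR (q = 0): c_0 = sigma^2 = 1, c_k = 0 for k >= 1.
Equations for k = 0, 1, 2 (AR order 2, c_2 = 0):
  (E0) gamma(0) = phi_1 gamma(1) + phi_2 gamma(2) + c_0
  (E1) gamma(1) = phi_1 gamma(0) + phi_2 gamma(1) + c_1
  (E2) gamma(2) = phi_1 gamma(1) + phi_2 gamma(0)
From (E1): gamma(1) = A gamma(0) + B with
  A = phi_1 / (1 - phi_2) = 0.442 / 0.554 = 0.797834,   B = c_1 / (1 - phi_2) = 0 / 0.554 = 0.
Insert (E2) into (E0): gamma(0) (1 - phi_2^2) = phi_1 (1 + phi_2) gamma(1) + c_0.
  phi_1 (1 + phi_2) = (0.442)(1.446) = 0.639132,   1 - phi_2^2 = 0.801084.
Replace gamma(1) by A gamma(0) + B and collect gamma(0):
  gamma(0) [0.801084 - (0.639132)(0.797834)] = c_0 = 1
  gamma(0) * 0.291163 = 1
  gamma(0) = 1 / 0.291163 = 3.434505.
  gamma(1) = A gamma(0) = (0.797834)(3.434505) = 2.740164.
  gamma(2) = phi_1 gamma(1) + phi_2 gamma(0) = (0.442)(2.740164) + (0.446)(3.434505) = 2.742942.
Therefore gamma(2) = 2.7429 (to 4 decimal places).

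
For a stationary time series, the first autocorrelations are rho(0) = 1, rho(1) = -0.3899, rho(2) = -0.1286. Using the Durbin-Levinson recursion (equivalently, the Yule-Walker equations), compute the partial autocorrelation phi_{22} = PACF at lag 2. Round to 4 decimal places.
\phi_{22} = -0.3309

The PACF at lag k is phi_{kk}, the last component of the solution
to the Yule-Walker system G_k phi = r_k where
  (G_k)_{ij} = rho(|i - j|), (r_k)_i = rho(i), i,j = 1..k.
Equivalently, Durbin-Levinson gives phi_{kk} iteratively:
  phi_{11} = rho(1)
  phi_{kk} = [rho(k) - sum_{j=1..k-1} phi_{k-1,j} rho(k-j)]
            / [1 - sum_{j=1..k-1} phi_{k-1,j} rho(j)],
  phi_{k,j} = phi_{k-1,j} - phi_{kk} phi_{k-1,k-j},  j = 1..k-1.
Step k = 1:
  phi_11 = rho(1) = -0.3899.
Step k = 2:
  phi_22 = [rho(2) - phi_11 rho(1)] / [1 - phi_11 rho(1)] = [-0.1286 - (-0.3899)(-0.3899)] / [1 - (-0.3899)(-0.3899)]
         = -0.28062201 / 0.84797799 = -0.3309.
Therefore phi_{22} = -0.3309.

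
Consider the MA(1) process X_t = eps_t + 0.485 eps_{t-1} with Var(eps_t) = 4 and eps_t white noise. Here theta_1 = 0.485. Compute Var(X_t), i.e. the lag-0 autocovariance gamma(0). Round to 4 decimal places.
\gamma(0) = 4.9409

For an MA(q) process X_t = eps_t + sum_i theta_i eps_{t-i} with
Var(eps_t) = sigma^2, the variance is
  gamma(0) = sigma^2 * (1 + sum_i theta_i^2).
  sum_i theta_i^2 = (0.485)^2 = 0.235225.
  gamma(0) = 4 * (1 + 0.235225) = 4 * 1.235225 = 4.9409.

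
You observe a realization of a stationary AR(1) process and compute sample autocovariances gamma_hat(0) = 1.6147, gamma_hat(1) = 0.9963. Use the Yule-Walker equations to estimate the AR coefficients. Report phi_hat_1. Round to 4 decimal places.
\hat\phi_{1} = 0.6170

The Yule-Walker equations for an AR(p) process read, in matrix form,
  Gamma_p phi = r_p,   with   (Gamma_p)_{ij} = gamma(|i - j|),
                       (r_p)_i = gamma(i),   i,j = 1..p.
Substitute the sample gammas (Toeplitz matrix and right-hand side of size 1):
  Gamma_p = [[1.6147]]
  r_p     = [0.9963]
With p = 1 this is the single equation gamma(0) phi_1 = gamma(1):
  phi_hat_1 = gamma(1) / gamma(0) = 0.9963 / 1.6147 = 0.6170.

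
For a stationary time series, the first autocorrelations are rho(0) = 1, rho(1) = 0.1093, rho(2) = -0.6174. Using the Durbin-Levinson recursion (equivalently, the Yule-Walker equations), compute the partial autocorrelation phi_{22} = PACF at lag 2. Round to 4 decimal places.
\phi_{22} = -0.6370

The PACF at lag k is phi_{kk}, the last component of the solution
to the Yule-Walker system G_k phi = r_k where
  (G_k)_{ij} = rho(|i - j|), (r_k)_i = rho(i), i,j = 1..k.
Equivalently, Durbin-Levinson gives phi_{kk} iteratively:
  phi_{11} = rho(1)
  phi_{kk} = [rho(k) - sum_{j=1..k-1} phi_{k-1,j} rho(k-j)]
            / [1 - sum_{j=1..k-1} phi_{k-1,j} rho(j)],
  phi_{k,j} = phi_{k-1,j} - phi_{kk} phi_{k-1,k-j},  j = 1..k-1.
Step k = 1:
  phi_11 = rho(1) = 0.1093.
Step k = 2:
  phi_22 = [rho(2) - phi_11 rho(1)] / [1 - phi_11 rho(1)] = [-0.6174 - (0.1093)(0.1093)] / [1 - (0.1093)(0.1093)]
         = -0.62934649 / 0.98805351 = -0.637.
Therefore phi_{22} = -0.6370.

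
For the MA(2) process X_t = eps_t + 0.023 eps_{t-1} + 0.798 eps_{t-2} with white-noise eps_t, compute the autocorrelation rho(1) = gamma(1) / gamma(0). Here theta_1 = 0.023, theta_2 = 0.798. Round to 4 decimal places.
\rho(1) = 0.0253

For an MA(q) process with theta_0 = 1, the autocovariance is
  gamma(k) = sigma^2 * sum_{i=0..q-k} theta_i * theta_{i+k},
and rho(k) = gamma(k) / gamma(0). Sigma^2 cancels.
  numerator   = (1)*(0.023) + (0.023)*(0.798) = 0.041354.
  denominator = (1)^2 + (0.023)^2 + (0.798)^2 = 1.637333.
  rho(1) = 0.041354 / 1.637333 = 0.0253.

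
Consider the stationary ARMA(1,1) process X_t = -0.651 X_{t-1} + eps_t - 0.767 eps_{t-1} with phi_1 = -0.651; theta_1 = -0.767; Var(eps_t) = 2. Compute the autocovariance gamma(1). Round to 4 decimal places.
\gamma(1) = -7.3795

Multiply the model equation by X_{t-k} and take expectations. With theta_0 = psi_0 = 1 and psi_j the MA(infinity) weights, this gives
  gamma(k) - sum_i phi_i gamma(k-i) = c_k,
  c_k = sigma^2 * sum_{j=k..q} theta_j psi_{j-k}   (c_k = 0 for k > q),
using gamma(-m) = gamma(m).
psi-weights needed (psi_j = theta_j + sum_i phi_i psi_{j-i}):
  psi_1 = theta_1 + phi_1 = -0.767 + (-0.651) = -1.418
Right-hand sides:
  c_0 = sigma^2 (1 + theta_1 psi_1) = 2 * (1 + (-0.767)(-1.418)) = 2 * 2.087606 = 4.175212
  c_1 = sigma^2 theta_1 = 2 * (-0.767) = -1.534
  c_2 = 0
Equations for k = 0 and k = 1 (AR order 1):
  gamma(0) = phi_1 gamma(1) + c_0
  gamma(1) = phi_1 gamma(0) + c_1
Substituting the second into the first: gamma(0) (1 - phi_1^2) = c_0 + phi_1 c_1, so
  gamma(0) = (c_0 + phi_1 c_1) / (1 - phi_1^2) = (4.175212 + (-0.651)(-1.534)) / (1 - (-0.651)^2) = 5.173846 / 0.576199 = 8.979269.
  gamma(1) = phi_1 gamma(0) + c_1 = (-0.651)(8.979269) + (-1.534) = -7.379504.
Therefore gamma(1) = -7.3795 (to 4 decimal places).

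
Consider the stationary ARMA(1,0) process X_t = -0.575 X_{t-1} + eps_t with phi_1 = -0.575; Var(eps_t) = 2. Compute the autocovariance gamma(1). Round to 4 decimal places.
\gamma(1) = -1.7180

Multiply the model equation by X_{t-k} and take expectations. With theta_0 = psi_0 = 1 and psi_j the MA(infinity) weights, this gives
  gamma(k) - sum_i phi_i gamma(k-i) = c_k,
  c_k = sigma^2 * sum_{j=k..q} theta_j psi_{j-k}   (c_k = 0 for k > q),
using gamma(-m) = gamma(m).
Pure AR (q = 0): c_0 = sigma^2 = 2, c_k = 0 for k >= 1.
Equations for k = 0 and k = 1 (AR order 1):
  gamma(0) = phi_1 gamma(1) + c_0
  gamma(1) = phi_1 gamma(0) + c_1
Substituting the second into the first: gamma(0) (1 - phi_1^2) = c_0 + phi_1 c_1, so
  gamma(0) = c_0 / (1 - phi_1^2) = 2 / (1 - (-0.575)^2) = 2 / 0.669375 = 2.987862.
  gamma(1) = phi_1 gamma(0) = (-0.575)(2.987862) = -1.718021.
Therefore gamma(1) = -1.7180 (to 4 decimal places).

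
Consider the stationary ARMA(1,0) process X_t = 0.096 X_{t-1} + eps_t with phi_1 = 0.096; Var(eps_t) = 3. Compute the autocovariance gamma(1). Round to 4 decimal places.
\gamma(1) = 0.2907

Multiply the model equation by X_{t-k} and take expectations. With theta_0 = psi_0 = 1 and psi_j the MA(infinity) weights, this gives
  gamma(k) - sum_i phi_i gamma(k-i) = c_k,
  c_k = sigma^2 * sum_{j=k..q} theta_j psi_{j-k}   (c_k = 0 for k > q),
using gamma(-m) = gamma(m).
Pure AR (q = 0): c_0 = sigma^2 = 3, c_k = 0 for k >= 1.
Equations for k = 0 and k = 1 (AR order 1):
  gamma(0) = phi_1 gamma(1) + c_0
  gamma(1) = phi_1 gamma(0) + c_1
Substituting the second into the first: gamma(0) (1 - phi_1^2) = c_0 + phi_1 c_1, so
  gamma(0) = c_0 / (1 - phi_1^2) = 3 / (1 - (0.096)^2) = 3 / 0.990784 = 3.027905.
  gamma(1) = phi_1 gamma(0) = (0.096)(3.027905) = 0.290679.
Therefore gamma(1) = 0.2907 (to 4 decimal places).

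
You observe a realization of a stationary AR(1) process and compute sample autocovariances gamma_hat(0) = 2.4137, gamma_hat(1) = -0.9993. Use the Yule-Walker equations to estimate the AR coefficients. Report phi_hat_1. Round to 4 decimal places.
\hat\phi_{1} = -0.4140

The Yule-Walker equations for an AR(p) process read, in matrix form,
  Gamma_p phi = r_p,   with   (Gamma_p)_{ij} = gamma(|i - j|),
                       (r_p)_i = gamma(i),   i,j = 1..p.
Substitute the sample gammas (Toeplitz matrix and right-hand side of size 1):
  Gamma_p = [[2.4137]]
  r_p     = [-0.9993]
With p = 1 this is the single equation gamma(0) phi_1 = gamma(1):
  phi_hat_1 = gamma(1) / gamma(0) = -0.9993 / 2.4137 = -0.4140.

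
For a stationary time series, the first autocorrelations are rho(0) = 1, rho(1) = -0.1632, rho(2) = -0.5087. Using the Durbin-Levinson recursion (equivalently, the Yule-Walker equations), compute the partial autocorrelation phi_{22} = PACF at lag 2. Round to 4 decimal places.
\phi_{22} = -0.5500

The PACF at lag k is phi_{kk}, the last component of the solution
to the Yule-Walker system G_k phi = r_k where
  (G_k)_{ij} = rho(|i - j|), (r_k)_i = rho(i), i,j = 1..k.
Equivalently, Durbin-Levinson gives phi_{kk} iteratively:
  phi_{11} = rho(1)
  phi_{kk} = [rho(k) - sum_{j=1..k-1} phi_{k-1,j} rho(k-j)]
            / [1 - sum_{j=1..k-1} phi_{k-1,j} rho(j)],
  phi_{k,j} = phi_{k-1,j} - phi_{kk} phi_{k-1,k-j},  j = 1..k-1.
Step k = 1:
  phi_11 = rho(1) = -0.1632.
Step k = 2:
  phi_22 = [rho(2) - phi_11 rho(1)] / [1 - phi_11 rho(1)] = [-0.5087 - (-0.1632)(-0.1632)] / [1 - (-0.1632)(-0.1632)]
         = -0.53533424 / 0.97336576 = -0.55.
Therefore phi_{22} = -0.5500.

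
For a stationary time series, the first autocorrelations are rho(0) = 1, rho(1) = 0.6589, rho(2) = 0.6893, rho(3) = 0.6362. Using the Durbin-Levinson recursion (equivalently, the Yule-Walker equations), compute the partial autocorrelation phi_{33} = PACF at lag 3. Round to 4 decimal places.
\phi_{33} = 0.1990

The PACF at lag k is phi_{kk}, the last component of the solution
to the Yule-Walker system G_k phi = r_k where
  (G_k)_{ij} = rho(|i - j|), (r_k)_i = rho(i), i,j = 1..k.
Equivalently, Durbin-Levinson gives phi_{kk} iteratively:
  phi_{11} = rho(1)
  phi_{kk} = [rho(k) - sum_{j=1..k-1} phi_{k-1,j} rho(k-j)]
            / [1 - sum_{j=1..k-1} phi_{k-1,j} rho(j)],
  phi_{k,j} = phi_{k-1,j} - phi_{kk} phi_{k-1,k-j},  j = 1..k-1.
Step k = 1:
  phi_11 = rho(1) = 0.6589.
Step k = 2:
  phi_22 = [rho(2) - phi_11 rho(1)] / [1 - phi_11 rho(1)] = [0.6893 - (0.6589)(0.6589)] / [1 - (0.6589)(0.6589)]
         = 0.25515079 / 0.56585079 = 0.450915.
  Update: phi_21 = phi_11 - phi_22 phi_11 = 0.6589 - (0.450915)(0.6589) = 0.361792.
Step k = 3:
  phi_33 = [rho(3) - phi_21 rho(2) - phi_22 rho(1)] / [1 - phi_21 rho(1) - phi_22 rho(2)]
    numerator   = 0.6362 - (0.361792)(0.6893) - (0.450915)(0.6589) = 0.08970874
    denominator = 1 - (0.361792)(0.6589) - (0.450915)(0.6893) = 0.45079939
  phi_33 = 0.08970874 / 0.45079939 = 0.199.
Therefore phi_{33} = 0.1990.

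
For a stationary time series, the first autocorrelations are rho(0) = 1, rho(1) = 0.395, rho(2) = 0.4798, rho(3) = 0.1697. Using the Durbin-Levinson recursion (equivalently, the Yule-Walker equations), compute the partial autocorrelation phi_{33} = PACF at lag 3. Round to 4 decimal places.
\phi_{33} = -0.1371

The PACF at lag k is phi_{kk}, the last component of the solution
to the Yule-Walker system G_k phi = r_k where
  (G_k)_{ij} = rho(|i - j|), (r_k)_i = rho(i), i,j = 1..k.
Equivalently, Durbin-Levinson gives phi_{kk} iteratively:
  phi_{11} = rho(1)
  phi_{kk} = [rho(k) - sum_{j=1..k-1} phi_{k-1,j} rho(k-j)]
            / [1 - sum_{j=1..k-1} phi_{k-1,j} rho(j)],
  phi_{k,j} = phi_{k-1,j} - phi_{kk} phi_{k-1,k-j},  j = 1..k-1.
Step k = 1:
  phi_11 = rho(1) = 0.395.
Step k = 2:
  phi_22 = [rho(2) - phi_11 rho(1)] / [1 - phi_11 rho(1)] = [0.4798 - (0.395)(0.395)] / [1 - (0.395)(0.395)]
         = 0.323775 / 0.843975 = 0.383631.
  Update: phi_21 = phi_11 - phi_22 phi_11 = 0.395 - (0.383631)(0.395) = 0.243466.
Step k = 3:
  phi_33 = [rho(3) - phi_21 rho(2) - phi_22 rho(1)] / [1 - phi_21 rho(1) - phi_22 rho(2)]
    numerator   = 0.1697 - (0.243466)(0.4798) - (0.383631)(0.395) = -0.09864912
    denominator = 1 - (0.243466)(0.395) - (0.383631)(0.4798) = 0.71976486
  phi_33 = -0.09864912 / 0.71976486 = -0.1371.
Therefore phi_{33} = -0.1371.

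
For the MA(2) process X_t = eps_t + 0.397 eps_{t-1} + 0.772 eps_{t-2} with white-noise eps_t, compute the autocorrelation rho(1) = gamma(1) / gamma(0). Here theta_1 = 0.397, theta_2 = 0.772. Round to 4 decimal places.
\rho(1) = 0.4012

For an MA(q) process with theta_0 = 1, the autocovariance is
  gamma(k) = sigma^2 * sum_{i=0..q-k} theta_i * theta_{i+k},
and rho(k) = gamma(k) / gamma(0). Sigma^2 cancels.
  numerator   = (1)*(0.397) + (0.397)*(0.772) = 0.703484.
  denominator = (1)^2 + (0.397)^2 + (0.772)^2 = 1.753593.
  rho(1) = 0.703484 / 1.753593 = 0.4012.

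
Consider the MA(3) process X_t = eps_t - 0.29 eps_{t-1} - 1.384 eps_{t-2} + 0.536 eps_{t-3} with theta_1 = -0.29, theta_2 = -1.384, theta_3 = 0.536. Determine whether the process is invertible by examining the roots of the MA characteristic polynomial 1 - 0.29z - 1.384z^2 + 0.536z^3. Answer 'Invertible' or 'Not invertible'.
\text{Not invertible}

The MA(q) characteristic polynomial is P(z) = 1 - 0.29z - 1.384z^2 + 0.536z^3.
Invertibility requires all roots to lie outside the unit circle, i.e. |z| > 1 for every root.
Degree 3: look for a simple real root z0 first, then factor out (1 - z/z0) and solve the remaining quadratic.
Testing z0 = 2.5: P(2.5) = 1 + (-0.29)(2.5) + (-1.384)(2.5)^2 + (0.536)(2.5)^3
  = 1 + (-0.725) + (-8.65) + (8.375) = 0.  So z_0 = 2.5 is a root, |z_0| = 2.5.
Divide out the factor (1 - 0.4 z) = (1 - z/z0) (since 1/z0 = 0.4):
  P(z) = (1 - 0.4 z)(1 + (0.11) z + (-1.34) z^2)
  [check: z-coef 0.11 - (0.4) = -0.29; z^2-coef -1.34 - (0.4)(0.11) = -1.384; z^3-coef -(0.4)(-1.34) = 0.536.]
Remaining roots from the quadratic factor 1 + (0.11) z + (-1.34) z^2:
  Set 1 + (0.11) z + (-1.34) z^2 = 0, i.e. a z^2 + b z + c = 0 with a = -1.34, b = 0.11, c = 1.
  Discriminant D = b^2 - 4ac = (0.11)^2 - 4*(-1.34)*1 = 0.0121 - (-5.36) = 5.3721.
  D >= 0, so the roots are real: z = (-b +/- sqrt(D)) / (2a) = (-0.11 +/- 2.317779) / (-2.68).
    z_1 = (-0.11 + 2.317779) / (-2.68) = -0.8238,   |z_1| = 0.8238.
    z_2 = (-0.11 - 2.317779) / (-2.68) = 0.9059,   |z_2| = 0.9059.
Moduli of all roots: 2.5000, 0.8238, 0.9059.
All moduli strictly greater than 1? No.
Verdict: Not invertible.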